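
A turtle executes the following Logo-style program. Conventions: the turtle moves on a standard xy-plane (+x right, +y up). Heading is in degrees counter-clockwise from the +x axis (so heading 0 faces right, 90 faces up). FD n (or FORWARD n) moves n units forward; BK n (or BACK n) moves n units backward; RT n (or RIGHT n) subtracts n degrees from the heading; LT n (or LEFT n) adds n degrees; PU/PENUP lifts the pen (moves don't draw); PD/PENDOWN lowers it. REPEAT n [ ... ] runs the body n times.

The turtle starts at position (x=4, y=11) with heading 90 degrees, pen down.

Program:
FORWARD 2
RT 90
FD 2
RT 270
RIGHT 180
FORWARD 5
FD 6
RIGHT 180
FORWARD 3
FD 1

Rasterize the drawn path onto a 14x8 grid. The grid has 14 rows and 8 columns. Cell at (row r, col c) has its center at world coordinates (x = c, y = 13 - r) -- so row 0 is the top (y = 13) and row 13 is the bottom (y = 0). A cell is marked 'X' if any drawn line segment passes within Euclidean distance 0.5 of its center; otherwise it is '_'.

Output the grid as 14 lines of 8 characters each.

Segment 0: (4,11) -> (4,13)
Segment 1: (4,13) -> (6,13)
Segment 2: (6,13) -> (6,8)
Segment 3: (6,8) -> (6,2)
Segment 4: (6,2) -> (6,5)
Segment 5: (6,5) -> (6,6)

Answer: ____XXX_
____X_X_
____X_X_
______X_
______X_
______X_
______X_
______X_
______X_
______X_
______X_
______X_
________
________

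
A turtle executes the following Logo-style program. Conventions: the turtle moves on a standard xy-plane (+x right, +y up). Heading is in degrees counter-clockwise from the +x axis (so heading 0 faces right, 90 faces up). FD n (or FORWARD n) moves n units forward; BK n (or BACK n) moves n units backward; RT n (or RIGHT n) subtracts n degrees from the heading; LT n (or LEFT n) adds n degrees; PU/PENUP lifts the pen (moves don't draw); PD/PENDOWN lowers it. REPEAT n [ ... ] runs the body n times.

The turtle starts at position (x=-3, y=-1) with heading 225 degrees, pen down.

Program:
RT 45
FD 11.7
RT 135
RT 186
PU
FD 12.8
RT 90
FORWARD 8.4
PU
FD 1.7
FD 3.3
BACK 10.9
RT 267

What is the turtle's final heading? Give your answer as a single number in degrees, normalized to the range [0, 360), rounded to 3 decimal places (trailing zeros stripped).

Answer: 222

Derivation:
Executing turtle program step by step:
Start: pos=(-3,-1), heading=225, pen down
RT 45: heading 225 -> 180
FD 11.7: (-3,-1) -> (-14.7,-1) [heading=180, draw]
RT 135: heading 180 -> 45
RT 186: heading 45 -> 219
PU: pen up
FD 12.8: (-14.7,-1) -> (-24.647,-9.055) [heading=219, move]
RT 90: heading 219 -> 129
FD 8.4: (-24.647,-9.055) -> (-29.934,-2.527) [heading=129, move]
PU: pen up
FD 1.7: (-29.934,-2.527) -> (-31.004,-1.206) [heading=129, move]
FD 3.3: (-31.004,-1.206) -> (-33.08,1.358) [heading=129, move]
BK 10.9: (-33.08,1.358) -> (-26.221,-7.112) [heading=129, move]
RT 267: heading 129 -> 222
Final: pos=(-26.221,-7.112), heading=222, 1 segment(s) drawn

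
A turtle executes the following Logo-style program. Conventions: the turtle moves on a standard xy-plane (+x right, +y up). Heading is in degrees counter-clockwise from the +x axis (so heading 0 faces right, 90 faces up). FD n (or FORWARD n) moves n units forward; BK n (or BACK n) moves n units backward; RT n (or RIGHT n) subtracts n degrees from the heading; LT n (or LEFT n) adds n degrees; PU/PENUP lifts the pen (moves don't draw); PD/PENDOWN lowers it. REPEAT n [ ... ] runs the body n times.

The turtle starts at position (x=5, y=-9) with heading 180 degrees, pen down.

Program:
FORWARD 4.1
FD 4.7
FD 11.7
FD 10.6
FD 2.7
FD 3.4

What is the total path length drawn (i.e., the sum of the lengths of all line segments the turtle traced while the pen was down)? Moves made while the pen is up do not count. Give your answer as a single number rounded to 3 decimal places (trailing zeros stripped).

Executing turtle program step by step:
Start: pos=(5,-9), heading=180, pen down
FD 4.1: (5,-9) -> (0.9,-9) [heading=180, draw]
FD 4.7: (0.9,-9) -> (-3.8,-9) [heading=180, draw]
FD 11.7: (-3.8,-9) -> (-15.5,-9) [heading=180, draw]
FD 10.6: (-15.5,-9) -> (-26.1,-9) [heading=180, draw]
FD 2.7: (-26.1,-9) -> (-28.8,-9) [heading=180, draw]
FD 3.4: (-28.8,-9) -> (-32.2,-9) [heading=180, draw]
Final: pos=(-32.2,-9), heading=180, 6 segment(s) drawn

Segment lengths:
  seg 1: (5,-9) -> (0.9,-9), length = 4.1
  seg 2: (0.9,-9) -> (-3.8,-9), length = 4.7
  seg 3: (-3.8,-9) -> (-15.5,-9), length = 11.7
  seg 4: (-15.5,-9) -> (-26.1,-9), length = 10.6
  seg 5: (-26.1,-9) -> (-28.8,-9), length = 2.7
  seg 6: (-28.8,-9) -> (-32.2,-9), length = 3.4
Total = 37.2

Answer: 37.2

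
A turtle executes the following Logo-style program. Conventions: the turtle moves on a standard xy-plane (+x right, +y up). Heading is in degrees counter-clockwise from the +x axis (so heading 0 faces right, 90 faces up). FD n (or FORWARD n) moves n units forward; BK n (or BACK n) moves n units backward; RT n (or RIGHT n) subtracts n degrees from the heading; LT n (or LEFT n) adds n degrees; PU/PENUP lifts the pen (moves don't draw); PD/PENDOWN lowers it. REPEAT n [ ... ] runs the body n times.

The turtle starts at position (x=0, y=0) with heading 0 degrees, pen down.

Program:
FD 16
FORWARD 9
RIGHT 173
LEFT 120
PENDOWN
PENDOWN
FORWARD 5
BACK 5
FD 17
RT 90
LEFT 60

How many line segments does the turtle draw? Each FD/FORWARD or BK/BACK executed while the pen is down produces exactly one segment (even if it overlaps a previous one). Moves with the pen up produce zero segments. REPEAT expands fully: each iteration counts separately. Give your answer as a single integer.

Answer: 5

Derivation:
Executing turtle program step by step:
Start: pos=(0,0), heading=0, pen down
FD 16: (0,0) -> (16,0) [heading=0, draw]
FD 9: (16,0) -> (25,0) [heading=0, draw]
RT 173: heading 0 -> 187
LT 120: heading 187 -> 307
PD: pen down
PD: pen down
FD 5: (25,0) -> (28.009,-3.993) [heading=307, draw]
BK 5: (28.009,-3.993) -> (25,0) [heading=307, draw]
FD 17: (25,0) -> (35.231,-13.577) [heading=307, draw]
RT 90: heading 307 -> 217
LT 60: heading 217 -> 277
Final: pos=(35.231,-13.577), heading=277, 5 segment(s) drawn
Segments drawn: 5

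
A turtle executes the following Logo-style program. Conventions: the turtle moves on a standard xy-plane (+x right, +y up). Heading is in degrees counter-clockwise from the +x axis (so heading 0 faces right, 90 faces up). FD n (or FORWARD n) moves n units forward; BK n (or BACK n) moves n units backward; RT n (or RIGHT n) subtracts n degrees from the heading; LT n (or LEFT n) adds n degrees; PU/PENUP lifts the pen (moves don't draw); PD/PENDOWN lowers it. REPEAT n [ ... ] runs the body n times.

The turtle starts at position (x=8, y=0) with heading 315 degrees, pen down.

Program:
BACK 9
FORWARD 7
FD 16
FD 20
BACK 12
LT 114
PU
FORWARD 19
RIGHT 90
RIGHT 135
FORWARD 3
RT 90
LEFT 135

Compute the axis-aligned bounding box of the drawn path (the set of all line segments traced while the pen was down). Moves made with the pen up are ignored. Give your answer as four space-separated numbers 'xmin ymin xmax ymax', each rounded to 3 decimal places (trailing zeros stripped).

Answer: 1.636 -24.042 32.042 6.364

Derivation:
Executing turtle program step by step:
Start: pos=(8,0), heading=315, pen down
BK 9: (8,0) -> (1.636,6.364) [heading=315, draw]
FD 7: (1.636,6.364) -> (6.586,1.414) [heading=315, draw]
FD 16: (6.586,1.414) -> (17.899,-9.899) [heading=315, draw]
FD 20: (17.899,-9.899) -> (32.042,-24.042) [heading=315, draw]
BK 12: (32.042,-24.042) -> (23.556,-15.556) [heading=315, draw]
LT 114: heading 315 -> 69
PU: pen up
FD 19: (23.556,-15.556) -> (30.365,2.182) [heading=69, move]
RT 90: heading 69 -> 339
RT 135: heading 339 -> 204
FD 3: (30.365,2.182) -> (27.625,0.961) [heading=204, move]
RT 90: heading 204 -> 114
LT 135: heading 114 -> 249
Final: pos=(27.625,0.961), heading=249, 5 segment(s) drawn

Segment endpoints: x in {1.636, 6.586, 8, 17.899, 23.556, 32.042}, y in {-24.042, -15.556, -9.899, 0, 1.414, 6.364}
xmin=1.636, ymin=-24.042, xmax=32.042, ymax=6.364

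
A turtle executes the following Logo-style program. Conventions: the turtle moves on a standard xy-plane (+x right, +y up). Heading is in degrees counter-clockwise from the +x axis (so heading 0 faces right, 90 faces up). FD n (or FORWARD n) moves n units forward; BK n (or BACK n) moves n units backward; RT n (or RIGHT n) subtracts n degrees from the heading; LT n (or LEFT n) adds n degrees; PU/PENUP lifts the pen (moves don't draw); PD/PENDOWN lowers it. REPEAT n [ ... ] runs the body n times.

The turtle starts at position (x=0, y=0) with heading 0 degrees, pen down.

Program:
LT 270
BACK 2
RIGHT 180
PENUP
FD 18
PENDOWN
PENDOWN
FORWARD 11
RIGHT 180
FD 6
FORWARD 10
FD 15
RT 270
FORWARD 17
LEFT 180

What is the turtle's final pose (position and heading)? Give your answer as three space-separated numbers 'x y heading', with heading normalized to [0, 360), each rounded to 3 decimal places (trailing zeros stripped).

Executing turtle program step by step:
Start: pos=(0,0), heading=0, pen down
LT 270: heading 0 -> 270
BK 2: (0,0) -> (0,2) [heading=270, draw]
RT 180: heading 270 -> 90
PU: pen up
FD 18: (0,2) -> (0,20) [heading=90, move]
PD: pen down
PD: pen down
FD 11: (0,20) -> (0,31) [heading=90, draw]
RT 180: heading 90 -> 270
FD 6: (0,31) -> (0,25) [heading=270, draw]
FD 10: (0,25) -> (0,15) [heading=270, draw]
FD 15: (0,15) -> (0,0) [heading=270, draw]
RT 270: heading 270 -> 0
FD 17: (0,0) -> (17,0) [heading=0, draw]
LT 180: heading 0 -> 180
Final: pos=(17,0), heading=180, 6 segment(s) drawn

Answer: 17 0 180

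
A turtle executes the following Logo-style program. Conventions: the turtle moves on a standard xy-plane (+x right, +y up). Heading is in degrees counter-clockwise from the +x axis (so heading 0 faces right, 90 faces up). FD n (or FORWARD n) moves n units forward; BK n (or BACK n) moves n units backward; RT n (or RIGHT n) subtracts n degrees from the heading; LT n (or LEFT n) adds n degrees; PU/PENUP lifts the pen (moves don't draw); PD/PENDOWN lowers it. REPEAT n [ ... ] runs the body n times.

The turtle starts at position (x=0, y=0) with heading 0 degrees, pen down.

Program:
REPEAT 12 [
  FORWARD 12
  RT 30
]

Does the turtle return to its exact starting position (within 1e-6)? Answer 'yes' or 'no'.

Executing turtle program step by step:
Start: pos=(0,0), heading=0, pen down
REPEAT 12 [
  -- iteration 1/12 --
  FD 12: (0,0) -> (12,0) [heading=0, draw]
  RT 30: heading 0 -> 330
  -- iteration 2/12 --
  FD 12: (12,0) -> (22.392,-6) [heading=330, draw]
  RT 30: heading 330 -> 300
  -- iteration 3/12 --
  FD 12: (22.392,-6) -> (28.392,-16.392) [heading=300, draw]
  RT 30: heading 300 -> 270
  -- iteration 4/12 --
  FD 12: (28.392,-16.392) -> (28.392,-28.392) [heading=270, draw]
  RT 30: heading 270 -> 240
  -- iteration 5/12 --
  FD 12: (28.392,-28.392) -> (22.392,-38.785) [heading=240, draw]
  RT 30: heading 240 -> 210
  -- iteration 6/12 --
  FD 12: (22.392,-38.785) -> (12,-44.785) [heading=210, draw]
  RT 30: heading 210 -> 180
  -- iteration 7/12 --
  FD 12: (12,-44.785) -> (0,-44.785) [heading=180, draw]
  RT 30: heading 180 -> 150
  -- iteration 8/12 --
  FD 12: (0,-44.785) -> (-10.392,-38.785) [heading=150, draw]
  RT 30: heading 150 -> 120
  -- iteration 9/12 --
  FD 12: (-10.392,-38.785) -> (-16.392,-28.392) [heading=120, draw]
  RT 30: heading 120 -> 90
  -- iteration 10/12 --
  FD 12: (-16.392,-28.392) -> (-16.392,-16.392) [heading=90, draw]
  RT 30: heading 90 -> 60
  -- iteration 11/12 --
  FD 12: (-16.392,-16.392) -> (-10.392,-6) [heading=60, draw]
  RT 30: heading 60 -> 30
  -- iteration 12/12 --
  FD 12: (-10.392,-6) -> (0,0) [heading=30, draw]
  RT 30: heading 30 -> 0
]
Final: pos=(0,0), heading=0, 12 segment(s) drawn

Start position: (0, 0)
Final position: (0, 0)
Distance = 0; < 1e-6 -> CLOSED

Answer: yes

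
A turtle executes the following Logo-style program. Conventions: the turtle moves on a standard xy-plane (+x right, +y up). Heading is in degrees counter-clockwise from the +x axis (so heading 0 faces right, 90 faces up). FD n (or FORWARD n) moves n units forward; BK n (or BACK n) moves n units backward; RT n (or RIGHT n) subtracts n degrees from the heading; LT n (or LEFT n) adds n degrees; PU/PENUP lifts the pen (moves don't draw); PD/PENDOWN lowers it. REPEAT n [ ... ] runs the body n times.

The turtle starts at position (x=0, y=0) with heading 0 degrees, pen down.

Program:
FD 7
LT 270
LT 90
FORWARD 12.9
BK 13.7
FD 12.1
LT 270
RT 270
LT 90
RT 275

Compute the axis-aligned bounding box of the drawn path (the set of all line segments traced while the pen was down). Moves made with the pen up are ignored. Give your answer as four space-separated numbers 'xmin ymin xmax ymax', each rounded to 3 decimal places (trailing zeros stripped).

Answer: 0 0 19.9 0

Derivation:
Executing turtle program step by step:
Start: pos=(0,0), heading=0, pen down
FD 7: (0,0) -> (7,0) [heading=0, draw]
LT 270: heading 0 -> 270
LT 90: heading 270 -> 0
FD 12.9: (7,0) -> (19.9,0) [heading=0, draw]
BK 13.7: (19.9,0) -> (6.2,0) [heading=0, draw]
FD 12.1: (6.2,0) -> (18.3,0) [heading=0, draw]
LT 270: heading 0 -> 270
RT 270: heading 270 -> 0
LT 90: heading 0 -> 90
RT 275: heading 90 -> 175
Final: pos=(18.3,0), heading=175, 4 segment(s) drawn

Segment endpoints: x in {0, 6.2, 7, 18.3, 19.9}, y in {0, 0, 0, 0}
xmin=0, ymin=0, xmax=19.9, ymax=0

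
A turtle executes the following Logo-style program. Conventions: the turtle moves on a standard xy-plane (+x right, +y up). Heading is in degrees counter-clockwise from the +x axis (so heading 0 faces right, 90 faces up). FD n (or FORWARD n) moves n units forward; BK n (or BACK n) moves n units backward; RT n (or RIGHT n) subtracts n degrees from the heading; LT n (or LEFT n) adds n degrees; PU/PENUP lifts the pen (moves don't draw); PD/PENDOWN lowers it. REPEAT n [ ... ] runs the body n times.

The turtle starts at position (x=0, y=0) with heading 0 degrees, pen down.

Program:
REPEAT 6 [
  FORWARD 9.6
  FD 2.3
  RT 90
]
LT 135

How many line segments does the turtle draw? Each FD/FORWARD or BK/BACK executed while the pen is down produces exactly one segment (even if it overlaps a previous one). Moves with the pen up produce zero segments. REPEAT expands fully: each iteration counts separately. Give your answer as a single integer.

Answer: 12

Derivation:
Executing turtle program step by step:
Start: pos=(0,0), heading=0, pen down
REPEAT 6 [
  -- iteration 1/6 --
  FD 9.6: (0,0) -> (9.6,0) [heading=0, draw]
  FD 2.3: (9.6,0) -> (11.9,0) [heading=0, draw]
  RT 90: heading 0 -> 270
  -- iteration 2/6 --
  FD 9.6: (11.9,0) -> (11.9,-9.6) [heading=270, draw]
  FD 2.3: (11.9,-9.6) -> (11.9,-11.9) [heading=270, draw]
  RT 90: heading 270 -> 180
  -- iteration 3/6 --
  FD 9.6: (11.9,-11.9) -> (2.3,-11.9) [heading=180, draw]
  FD 2.3: (2.3,-11.9) -> (0,-11.9) [heading=180, draw]
  RT 90: heading 180 -> 90
  -- iteration 4/6 --
  FD 9.6: (0,-11.9) -> (0,-2.3) [heading=90, draw]
  FD 2.3: (0,-2.3) -> (0,0) [heading=90, draw]
  RT 90: heading 90 -> 0
  -- iteration 5/6 --
  FD 9.6: (0,0) -> (9.6,0) [heading=0, draw]
  FD 2.3: (9.6,0) -> (11.9,0) [heading=0, draw]
  RT 90: heading 0 -> 270
  -- iteration 6/6 --
  FD 9.6: (11.9,0) -> (11.9,-9.6) [heading=270, draw]
  FD 2.3: (11.9,-9.6) -> (11.9,-11.9) [heading=270, draw]
  RT 90: heading 270 -> 180
]
LT 135: heading 180 -> 315
Final: pos=(11.9,-11.9), heading=315, 12 segment(s) drawn
Segments drawn: 12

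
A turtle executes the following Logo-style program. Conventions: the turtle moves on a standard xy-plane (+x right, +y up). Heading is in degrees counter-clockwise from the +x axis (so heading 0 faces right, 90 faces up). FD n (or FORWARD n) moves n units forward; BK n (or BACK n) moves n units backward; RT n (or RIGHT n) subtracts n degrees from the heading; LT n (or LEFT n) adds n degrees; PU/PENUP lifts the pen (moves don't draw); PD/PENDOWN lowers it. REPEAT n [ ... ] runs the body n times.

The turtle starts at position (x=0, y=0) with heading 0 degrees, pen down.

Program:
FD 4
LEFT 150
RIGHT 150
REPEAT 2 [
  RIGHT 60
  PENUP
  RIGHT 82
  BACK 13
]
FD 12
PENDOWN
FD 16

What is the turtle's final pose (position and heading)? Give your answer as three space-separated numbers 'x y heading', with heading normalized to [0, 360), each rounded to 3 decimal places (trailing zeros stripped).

Answer: 17.873 22.558 76

Derivation:
Executing turtle program step by step:
Start: pos=(0,0), heading=0, pen down
FD 4: (0,0) -> (4,0) [heading=0, draw]
LT 150: heading 0 -> 150
RT 150: heading 150 -> 0
REPEAT 2 [
  -- iteration 1/2 --
  RT 60: heading 0 -> 300
  PU: pen up
  RT 82: heading 300 -> 218
  BK 13: (4,0) -> (14.244,8.004) [heading=218, move]
  -- iteration 2/2 --
  RT 60: heading 218 -> 158
  PU: pen up
  RT 82: heading 158 -> 76
  BK 13: (14.244,8.004) -> (11.099,-4.61) [heading=76, move]
]
FD 12: (11.099,-4.61) -> (14.002,7.033) [heading=76, move]
PD: pen down
FD 16: (14.002,7.033) -> (17.873,22.558) [heading=76, draw]
Final: pos=(17.873,22.558), heading=76, 2 segment(s) drawn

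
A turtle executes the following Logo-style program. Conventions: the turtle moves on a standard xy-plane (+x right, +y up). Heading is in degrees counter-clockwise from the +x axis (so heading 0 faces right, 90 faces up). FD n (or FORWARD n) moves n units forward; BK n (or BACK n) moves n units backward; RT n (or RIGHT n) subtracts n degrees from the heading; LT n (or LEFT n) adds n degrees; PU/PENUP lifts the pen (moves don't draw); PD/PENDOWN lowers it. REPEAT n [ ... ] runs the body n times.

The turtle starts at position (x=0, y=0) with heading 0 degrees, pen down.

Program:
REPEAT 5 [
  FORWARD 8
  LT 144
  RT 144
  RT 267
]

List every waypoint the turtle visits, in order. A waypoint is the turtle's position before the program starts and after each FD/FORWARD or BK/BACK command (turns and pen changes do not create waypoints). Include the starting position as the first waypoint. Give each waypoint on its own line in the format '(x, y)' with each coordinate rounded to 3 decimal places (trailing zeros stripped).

Answer: (0, 0)
(8, 0)
(7.581, 7.989)
(-0.375, 7.153)
(0.877, -0.749)
(8.702, 0.915)

Derivation:
Executing turtle program step by step:
Start: pos=(0,0), heading=0, pen down
REPEAT 5 [
  -- iteration 1/5 --
  FD 8: (0,0) -> (8,0) [heading=0, draw]
  LT 144: heading 0 -> 144
  RT 144: heading 144 -> 0
  RT 267: heading 0 -> 93
  -- iteration 2/5 --
  FD 8: (8,0) -> (7.581,7.989) [heading=93, draw]
  LT 144: heading 93 -> 237
  RT 144: heading 237 -> 93
  RT 267: heading 93 -> 186
  -- iteration 3/5 --
  FD 8: (7.581,7.989) -> (-0.375,7.153) [heading=186, draw]
  LT 144: heading 186 -> 330
  RT 144: heading 330 -> 186
  RT 267: heading 186 -> 279
  -- iteration 4/5 --
  FD 8: (-0.375,7.153) -> (0.877,-0.749) [heading=279, draw]
  LT 144: heading 279 -> 63
  RT 144: heading 63 -> 279
  RT 267: heading 279 -> 12
  -- iteration 5/5 --
  FD 8: (0.877,-0.749) -> (8.702,0.915) [heading=12, draw]
  LT 144: heading 12 -> 156
  RT 144: heading 156 -> 12
  RT 267: heading 12 -> 105
]
Final: pos=(8.702,0.915), heading=105, 5 segment(s) drawn
Waypoints (6 total):
(0, 0)
(8, 0)
(7.581, 7.989)
(-0.375, 7.153)
(0.877, -0.749)
(8.702, 0.915)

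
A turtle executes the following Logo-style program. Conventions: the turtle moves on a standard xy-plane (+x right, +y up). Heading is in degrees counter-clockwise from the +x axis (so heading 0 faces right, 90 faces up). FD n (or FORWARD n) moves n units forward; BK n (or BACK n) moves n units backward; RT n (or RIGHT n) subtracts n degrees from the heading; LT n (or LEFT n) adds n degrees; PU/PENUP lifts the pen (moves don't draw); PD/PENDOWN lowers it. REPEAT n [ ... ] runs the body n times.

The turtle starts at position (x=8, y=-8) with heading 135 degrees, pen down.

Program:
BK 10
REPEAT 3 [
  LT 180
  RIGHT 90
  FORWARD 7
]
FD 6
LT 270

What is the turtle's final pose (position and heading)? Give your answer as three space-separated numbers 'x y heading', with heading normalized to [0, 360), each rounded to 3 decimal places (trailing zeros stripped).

Executing turtle program step by step:
Start: pos=(8,-8), heading=135, pen down
BK 10: (8,-8) -> (15.071,-15.071) [heading=135, draw]
REPEAT 3 [
  -- iteration 1/3 --
  LT 180: heading 135 -> 315
  RT 90: heading 315 -> 225
  FD 7: (15.071,-15.071) -> (10.121,-20.021) [heading=225, draw]
  -- iteration 2/3 --
  LT 180: heading 225 -> 45
  RT 90: heading 45 -> 315
  FD 7: (10.121,-20.021) -> (15.071,-24.971) [heading=315, draw]
  -- iteration 3/3 --
  LT 180: heading 315 -> 135
  RT 90: heading 135 -> 45
  FD 7: (15.071,-24.971) -> (20.021,-20.021) [heading=45, draw]
]
FD 6: (20.021,-20.021) -> (24.263,-15.778) [heading=45, draw]
LT 270: heading 45 -> 315
Final: pos=(24.263,-15.778), heading=315, 5 segment(s) drawn

Answer: 24.263 -15.778 315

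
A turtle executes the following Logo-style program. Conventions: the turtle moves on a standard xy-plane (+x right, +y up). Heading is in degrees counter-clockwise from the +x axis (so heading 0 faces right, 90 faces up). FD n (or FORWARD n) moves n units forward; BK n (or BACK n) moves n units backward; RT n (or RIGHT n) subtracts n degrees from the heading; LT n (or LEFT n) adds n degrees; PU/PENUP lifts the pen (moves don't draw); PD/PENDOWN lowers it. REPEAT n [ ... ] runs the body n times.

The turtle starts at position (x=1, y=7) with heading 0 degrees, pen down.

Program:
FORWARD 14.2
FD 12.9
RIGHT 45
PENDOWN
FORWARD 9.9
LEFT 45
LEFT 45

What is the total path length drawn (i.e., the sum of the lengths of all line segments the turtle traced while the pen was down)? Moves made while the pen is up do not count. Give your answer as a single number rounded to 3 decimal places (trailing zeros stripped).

Answer: 37

Derivation:
Executing turtle program step by step:
Start: pos=(1,7), heading=0, pen down
FD 14.2: (1,7) -> (15.2,7) [heading=0, draw]
FD 12.9: (15.2,7) -> (28.1,7) [heading=0, draw]
RT 45: heading 0 -> 315
PD: pen down
FD 9.9: (28.1,7) -> (35.1,0) [heading=315, draw]
LT 45: heading 315 -> 0
LT 45: heading 0 -> 45
Final: pos=(35.1,0), heading=45, 3 segment(s) drawn

Segment lengths:
  seg 1: (1,7) -> (15.2,7), length = 14.2
  seg 2: (15.2,7) -> (28.1,7), length = 12.9
  seg 3: (28.1,7) -> (35.1,0), length = 9.9
Total = 37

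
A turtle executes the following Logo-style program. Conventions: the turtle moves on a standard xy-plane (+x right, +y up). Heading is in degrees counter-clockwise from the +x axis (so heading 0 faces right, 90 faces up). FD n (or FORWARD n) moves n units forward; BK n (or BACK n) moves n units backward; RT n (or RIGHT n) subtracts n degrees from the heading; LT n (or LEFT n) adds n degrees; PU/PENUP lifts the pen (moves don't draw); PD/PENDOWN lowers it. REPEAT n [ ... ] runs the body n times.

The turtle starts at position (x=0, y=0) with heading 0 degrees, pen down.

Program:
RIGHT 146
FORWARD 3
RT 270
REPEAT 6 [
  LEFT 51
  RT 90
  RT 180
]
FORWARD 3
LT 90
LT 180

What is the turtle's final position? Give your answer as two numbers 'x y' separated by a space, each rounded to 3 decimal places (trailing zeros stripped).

Answer: -1.461 1.141

Derivation:
Executing turtle program step by step:
Start: pos=(0,0), heading=0, pen down
RT 146: heading 0 -> 214
FD 3: (0,0) -> (-2.487,-1.678) [heading=214, draw]
RT 270: heading 214 -> 304
REPEAT 6 [
  -- iteration 1/6 --
  LT 51: heading 304 -> 355
  RT 90: heading 355 -> 265
  RT 180: heading 265 -> 85
  -- iteration 2/6 --
  LT 51: heading 85 -> 136
  RT 90: heading 136 -> 46
  RT 180: heading 46 -> 226
  -- iteration 3/6 --
  LT 51: heading 226 -> 277
  RT 90: heading 277 -> 187
  RT 180: heading 187 -> 7
  -- iteration 4/6 --
  LT 51: heading 7 -> 58
  RT 90: heading 58 -> 328
  RT 180: heading 328 -> 148
  -- iteration 5/6 --
  LT 51: heading 148 -> 199
  RT 90: heading 199 -> 109
  RT 180: heading 109 -> 289
  -- iteration 6/6 --
  LT 51: heading 289 -> 340
  RT 90: heading 340 -> 250
  RT 180: heading 250 -> 70
]
FD 3: (-2.487,-1.678) -> (-1.461,1.141) [heading=70, draw]
LT 90: heading 70 -> 160
LT 180: heading 160 -> 340
Final: pos=(-1.461,1.141), heading=340, 2 segment(s) drawn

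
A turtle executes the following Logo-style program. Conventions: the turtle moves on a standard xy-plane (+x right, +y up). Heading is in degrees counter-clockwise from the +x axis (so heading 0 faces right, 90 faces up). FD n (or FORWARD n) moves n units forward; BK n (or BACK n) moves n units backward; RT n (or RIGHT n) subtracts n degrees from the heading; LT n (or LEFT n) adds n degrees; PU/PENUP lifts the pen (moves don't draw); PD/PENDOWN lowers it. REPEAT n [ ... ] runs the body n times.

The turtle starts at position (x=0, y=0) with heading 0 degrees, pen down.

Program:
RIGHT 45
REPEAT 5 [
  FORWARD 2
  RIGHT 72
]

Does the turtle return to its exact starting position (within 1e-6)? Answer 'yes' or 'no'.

Answer: yes

Derivation:
Executing turtle program step by step:
Start: pos=(0,0), heading=0, pen down
RT 45: heading 0 -> 315
REPEAT 5 [
  -- iteration 1/5 --
  FD 2: (0,0) -> (1.414,-1.414) [heading=315, draw]
  RT 72: heading 315 -> 243
  -- iteration 2/5 --
  FD 2: (1.414,-1.414) -> (0.506,-3.196) [heading=243, draw]
  RT 72: heading 243 -> 171
  -- iteration 3/5 --
  FD 2: (0.506,-3.196) -> (-1.469,-2.883) [heading=171, draw]
  RT 72: heading 171 -> 99
  -- iteration 4/5 --
  FD 2: (-1.469,-2.883) -> (-1.782,-0.908) [heading=99, draw]
  RT 72: heading 99 -> 27
  -- iteration 5/5 --
  FD 2: (-1.782,-0.908) -> (0,0) [heading=27, draw]
  RT 72: heading 27 -> 315
]
Final: pos=(0,0), heading=315, 5 segment(s) drawn

Start position: (0, 0)
Final position: (0, 0)
Distance = 0; < 1e-6 -> CLOSED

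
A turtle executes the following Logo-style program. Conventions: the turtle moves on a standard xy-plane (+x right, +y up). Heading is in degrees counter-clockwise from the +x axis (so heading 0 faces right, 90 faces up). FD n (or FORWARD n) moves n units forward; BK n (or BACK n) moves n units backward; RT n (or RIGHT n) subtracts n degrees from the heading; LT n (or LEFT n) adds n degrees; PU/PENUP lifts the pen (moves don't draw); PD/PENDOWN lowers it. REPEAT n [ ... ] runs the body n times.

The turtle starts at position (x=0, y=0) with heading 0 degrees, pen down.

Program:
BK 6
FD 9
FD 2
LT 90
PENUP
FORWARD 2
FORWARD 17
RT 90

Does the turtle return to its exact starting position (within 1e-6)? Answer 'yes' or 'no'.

Answer: no

Derivation:
Executing turtle program step by step:
Start: pos=(0,0), heading=0, pen down
BK 6: (0,0) -> (-6,0) [heading=0, draw]
FD 9: (-6,0) -> (3,0) [heading=0, draw]
FD 2: (3,0) -> (5,0) [heading=0, draw]
LT 90: heading 0 -> 90
PU: pen up
FD 2: (5,0) -> (5,2) [heading=90, move]
FD 17: (5,2) -> (5,19) [heading=90, move]
RT 90: heading 90 -> 0
Final: pos=(5,19), heading=0, 3 segment(s) drawn

Start position: (0, 0)
Final position: (5, 19)
Distance = 19.647; >= 1e-6 -> NOT closed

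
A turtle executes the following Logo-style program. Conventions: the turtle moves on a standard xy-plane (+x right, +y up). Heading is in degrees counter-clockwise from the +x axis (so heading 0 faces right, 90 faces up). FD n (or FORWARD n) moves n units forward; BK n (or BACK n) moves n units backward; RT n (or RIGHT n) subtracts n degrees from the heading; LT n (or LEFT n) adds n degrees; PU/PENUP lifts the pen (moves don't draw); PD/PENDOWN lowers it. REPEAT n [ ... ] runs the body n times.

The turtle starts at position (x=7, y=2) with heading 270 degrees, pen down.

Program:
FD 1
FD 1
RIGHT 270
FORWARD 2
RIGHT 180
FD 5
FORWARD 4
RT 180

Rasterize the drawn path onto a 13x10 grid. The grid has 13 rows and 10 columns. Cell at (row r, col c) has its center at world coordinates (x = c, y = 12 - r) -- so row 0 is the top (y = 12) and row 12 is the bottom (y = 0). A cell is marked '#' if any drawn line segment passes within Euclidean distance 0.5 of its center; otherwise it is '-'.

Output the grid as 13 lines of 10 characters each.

Segment 0: (7,2) -> (7,1)
Segment 1: (7,1) -> (7,0)
Segment 2: (7,0) -> (9,0)
Segment 3: (9,0) -> (4,-0)
Segment 4: (4,-0) -> (0,-0)

Answer: ----------
----------
----------
----------
----------
----------
----------
----------
----------
----------
-------#--
-------#--
##########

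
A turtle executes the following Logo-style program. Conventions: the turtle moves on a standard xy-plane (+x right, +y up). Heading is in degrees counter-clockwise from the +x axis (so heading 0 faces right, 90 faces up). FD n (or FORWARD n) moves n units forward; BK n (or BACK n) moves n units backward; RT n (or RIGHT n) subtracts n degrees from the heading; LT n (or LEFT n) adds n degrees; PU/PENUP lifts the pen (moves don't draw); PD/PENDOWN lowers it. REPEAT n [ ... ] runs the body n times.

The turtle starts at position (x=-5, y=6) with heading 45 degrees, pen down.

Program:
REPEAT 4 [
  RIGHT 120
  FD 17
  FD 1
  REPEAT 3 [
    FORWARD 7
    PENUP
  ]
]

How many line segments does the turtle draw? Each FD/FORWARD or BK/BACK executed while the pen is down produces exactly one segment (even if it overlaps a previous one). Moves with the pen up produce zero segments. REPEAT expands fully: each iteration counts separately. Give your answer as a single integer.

Answer: 3

Derivation:
Executing turtle program step by step:
Start: pos=(-5,6), heading=45, pen down
REPEAT 4 [
  -- iteration 1/4 --
  RT 120: heading 45 -> 285
  FD 17: (-5,6) -> (-0.6,-10.421) [heading=285, draw]
  FD 1: (-0.6,-10.421) -> (-0.341,-11.387) [heading=285, draw]
  REPEAT 3 [
    -- iteration 1/3 --
    FD 7: (-0.341,-11.387) -> (1.47,-18.148) [heading=285, draw]
    PU: pen up
    -- iteration 2/3 --
    FD 7: (1.47,-18.148) -> (3.282,-24.91) [heading=285, move]
    PU: pen up
    -- iteration 3/3 --
    FD 7: (3.282,-24.91) -> (5.094,-31.671) [heading=285, move]
    PU: pen up
  ]
  -- iteration 2/4 --
  RT 120: heading 285 -> 165
  FD 17: (5.094,-31.671) -> (-11.327,-27.271) [heading=165, move]
  FD 1: (-11.327,-27.271) -> (-12.293,-27.012) [heading=165, move]
  REPEAT 3 [
    -- iteration 1/3 --
    FD 7: (-12.293,-27.012) -> (-19.054,-25.201) [heading=165, move]
    PU: pen up
    -- iteration 2/3 --
    FD 7: (-19.054,-25.201) -> (-25.816,-23.389) [heading=165, move]
    PU: pen up
    -- iteration 3/3 --
    FD 7: (-25.816,-23.389) -> (-32.577,-21.577) [heading=165, move]
    PU: pen up
  ]
  -- iteration 3/4 --
  RT 120: heading 165 -> 45
  FD 17: (-32.577,-21.577) -> (-20.556,-9.556) [heading=45, move]
  FD 1: (-20.556,-9.556) -> (-19.849,-8.849) [heading=45, move]
  REPEAT 3 [
    -- iteration 1/3 --
    FD 7: (-19.849,-8.849) -> (-14.899,-3.899) [heading=45, move]
    PU: pen up
    -- iteration 2/3 --
    FD 7: (-14.899,-3.899) -> (-9.95,1.05) [heading=45, move]
    PU: pen up
    -- iteration 3/3 --
    FD 7: (-9.95,1.05) -> (-5,6) [heading=45, move]
    PU: pen up
  ]
  -- iteration 4/4 --
  RT 120: heading 45 -> 285
  FD 17: (-5,6) -> (-0.6,-10.421) [heading=285, move]
  FD 1: (-0.6,-10.421) -> (-0.341,-11.387) [heading=285, move]
  REPEAT 3 [
    -- iteration 1/3 --
    FD 7: (-0.341,-11.387) -> (1.47,-18.148) [heading=285, move]
    PU: pen up
    -- iteration 2/3 --
    FD 7: (1.47,-18.148) -> (3.282,-24.91) [heading=285, move]
    PU: pen up
    -- iteration 3/3 --
    FD 7: (3.282,-24.91) -> (5.094,-31.671) [heading=285, move]
    PU: pen up
  ]
]
Final: pos=(5.094,-31.671), heading=285, 3 segment(s) drawn
Segments drawn: 3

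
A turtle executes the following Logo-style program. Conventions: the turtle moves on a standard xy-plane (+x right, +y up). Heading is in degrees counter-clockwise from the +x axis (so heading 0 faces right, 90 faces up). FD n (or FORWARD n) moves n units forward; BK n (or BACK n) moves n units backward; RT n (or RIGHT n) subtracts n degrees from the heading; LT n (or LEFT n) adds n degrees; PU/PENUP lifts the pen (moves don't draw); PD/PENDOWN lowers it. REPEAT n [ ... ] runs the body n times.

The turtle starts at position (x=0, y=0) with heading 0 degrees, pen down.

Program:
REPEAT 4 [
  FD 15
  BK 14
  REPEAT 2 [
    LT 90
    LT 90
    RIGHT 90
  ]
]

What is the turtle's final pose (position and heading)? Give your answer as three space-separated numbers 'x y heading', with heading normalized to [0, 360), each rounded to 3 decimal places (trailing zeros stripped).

Executing turtle program step by step:
Start: pos=(0,0), heading=0, pen down
REPEAT 4 [
  -- iteration 1/4 --
  FD 15: (0,0) -> (15,0) [heading=0, draw]
  BK 14: (15,0) -> (1,0) [heading=0, draw]
  REPEAT 2 [
    -- iteration 1/2 --
    LT 90: heading 0 -> 90
    LT 90: heading 90 -> 180
    RT 90: heading 180 -> 90
    -- iteration 2/2 --
    LT 90: heading 90 -> 180
    LT 90: heading 180 -> 270
    RT 90: heading 270 -> 180
  ]
  -- iteration 2/4 --
  FD 15: (1,0) -> (-14,0) [heading=180, draw]
  BK 14: (-14,0) -> (0,0) [heading=180, draw]
  REPEAT 2 [
    -- iteration 1/2 --
    LT 90: heading 180 -> 270
    LT 90: heading 270 -> 0
    RT 90: heading 0 -> 270
    -- iteration 2/2 --
    LT 90: heading 270 -> 0
    LT 90: heading 0 -> 90
    RT 90: heading 90 -> 0
  ]
  -- iteration 3/4 --
  FD 15: (0,0) -> (15,0) [heading=0, draw]
  BK 14: (15,0) -> (1,0) [heading=0, draw]
  REPEAT 2 [
    -- iteration 1/2 --
    LT 90: heading 0 -> 90
    LT 90: heading 90 -> 180
    RT 90: heading 180 -> 90
    -- iteration 2/2 --
    LT 90: heading 90 -> 180
    LT 90: heading 180 -> 270
    RT 90: heading 270 -> 180
  ]
  -- iteration 4/4 --
  FD 15: (1,0) -> (-14,0) [heading=180, draw]
  BK 14: (-14,0) -> (0,0) [heading=180, draw]
  REPEAT 2 [
    -- iteration 1/2 --
    LT 90: heading 180 -> 270
    LT 90: heading 270 -> 0
    RT 90: heading 0 -> 270
    -- iteration 2/2 --
    LT 90: heading 270 -> 0
    LT 90: heading 0 -> 90
    RT 90: heading 90 -> 0
  ]
]
Final: pos=(0,0), heading=0, 8 segment(s) drawn

Answer: 0 0 0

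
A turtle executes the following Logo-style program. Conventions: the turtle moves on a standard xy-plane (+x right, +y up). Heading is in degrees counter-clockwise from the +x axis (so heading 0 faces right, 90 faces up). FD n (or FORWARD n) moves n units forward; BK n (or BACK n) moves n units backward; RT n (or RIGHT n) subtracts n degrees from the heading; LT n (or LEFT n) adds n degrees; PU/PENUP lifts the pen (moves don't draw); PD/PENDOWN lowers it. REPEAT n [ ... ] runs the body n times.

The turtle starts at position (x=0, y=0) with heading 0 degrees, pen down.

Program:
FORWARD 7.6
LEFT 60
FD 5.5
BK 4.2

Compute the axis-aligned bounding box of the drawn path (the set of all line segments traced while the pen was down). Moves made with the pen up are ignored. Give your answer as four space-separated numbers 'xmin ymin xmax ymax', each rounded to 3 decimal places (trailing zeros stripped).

Executing turtle program step by step:
Start: pos=(0,0), heading=0, pen down
FD 7.6: (0,0) -> (7.6,0) [heading=0, draw]
LT 60: heading 0 -> 60
FD 5.5: (7.6,0) -> (10.35,4.763) [heading=60, draw]
BK 4.2: (10.35,4.763) -> (8.25,1.126) [heading=60, draw]
Final: pos=(8.25,1.126), heading=60, 3 segment(s) drawn

Segment endpoints: x in {0, 7.6, 8.25, 10.35}, y in {0, 1.126, 4.763}
xmin=0, ymin=0, xmax=10.35, ymax=4.763

Answer: 0 0 10.35 4.763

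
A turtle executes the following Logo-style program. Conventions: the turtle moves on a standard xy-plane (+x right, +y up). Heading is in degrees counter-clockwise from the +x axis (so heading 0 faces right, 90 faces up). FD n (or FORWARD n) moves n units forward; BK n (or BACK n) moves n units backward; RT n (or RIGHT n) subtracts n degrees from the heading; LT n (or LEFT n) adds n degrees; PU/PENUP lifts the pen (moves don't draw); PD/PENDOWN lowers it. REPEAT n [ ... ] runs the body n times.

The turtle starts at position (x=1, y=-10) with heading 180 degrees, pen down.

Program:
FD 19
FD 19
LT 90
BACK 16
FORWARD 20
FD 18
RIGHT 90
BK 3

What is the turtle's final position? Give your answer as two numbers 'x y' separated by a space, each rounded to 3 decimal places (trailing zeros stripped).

Executing turtle program step by step:
Start: pos=(1,-10), heading=180, pen down
FD 19: (1,-10) -> (-18,-10) [heading=180, draw]
FD 19: (-18,-10) -> (-37,-10) [heading=180, draw]
LT 90: heading 180 -> 270
BK 16: (-37,-10) -> (-37,6) [heading=270, draw]
FD 20: (-37,6) -> (-37,-14) [heading=270, draw]
FD 18: (-37,-14) -> (-37,-32) [heading=270, draw]
RT 90: heading 270 -> 180
BK 3: (-37,-32) -> (-34,-32) [heading=180, draw]
Final: pos=(-34,-32), heading=180, 6 segment(s) drawn

Answer: -34 -32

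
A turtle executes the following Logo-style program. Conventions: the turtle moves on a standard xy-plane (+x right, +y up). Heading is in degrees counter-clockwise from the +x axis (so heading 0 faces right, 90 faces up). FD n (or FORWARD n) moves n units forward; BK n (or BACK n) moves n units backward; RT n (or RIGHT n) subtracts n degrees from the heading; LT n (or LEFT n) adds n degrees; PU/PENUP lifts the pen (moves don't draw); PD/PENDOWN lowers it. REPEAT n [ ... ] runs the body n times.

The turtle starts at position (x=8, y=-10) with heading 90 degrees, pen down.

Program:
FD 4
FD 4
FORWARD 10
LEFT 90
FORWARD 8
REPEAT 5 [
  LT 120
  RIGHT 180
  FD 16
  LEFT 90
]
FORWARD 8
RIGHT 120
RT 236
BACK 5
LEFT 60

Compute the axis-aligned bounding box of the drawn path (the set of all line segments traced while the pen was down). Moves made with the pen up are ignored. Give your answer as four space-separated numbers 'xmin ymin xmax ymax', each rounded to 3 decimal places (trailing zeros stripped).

Answer: -59.713 -10 8 29.856

Derivation:
Executing turtle program step by step:
Start: pos=(8,-10), heading=90, pen down
FD 4: (8,-10) -> (8,-6) [heading=90, draw]
FD 4: (8,-6) -> (8,-2) [heading=90, draw]
FD 10: (8,-2) -> (8,8) [heading=90, draw]
LT 90: heading 90 -> 180
FD 8: (8,8) -> (0,8) [heading=180, draw]
REPEAT 5 [
  -- iteration 1/5 --
  LT 120: heading 180 -> 300
  RT 180: heading 300 -> 120
  FD 16: (0,8) -> (-8,21.856) [heading=120, draw]
  LT 90: heading 120 -> 210
  -- iteration 2/5 --
  LT 120: heading 210 -> 330
  RT 180: heading 330 -> 150
  FD 16: (-8,21.856) -> (-21.856,29.856) [heading=150, draw]
  LT 90: heading 150 -> 240
  -- iteration 3/5 --
  LT 120: heading 240 -> 0
  RT 180: heading 0 -> 180
  FD 16: (-21.856,29.856) -> (-37.856,29.856) [heading=180, draw]
  LT 90: heading 180 -> 270
  -- iteration 4/5 --
  LT 120: heading 270 -> 30
  RT 180: heading 30 -> 210
  FD 16: (-37.856,29.856) -> (-51.713,21.856) [heading=210, draw]
  LT 90: heading 210 -> 300
  -- iteration 5/5 --
  LT 120: heading 300 -> 60
  RT 180: heading 60 -> 240
  FD 16: (-51.713,21.856) -> (-59.713,8) [heading=240, draw]
  LT 90: heading 240 -> 330
]
FD 8: (-59.713,8) -> (-52.785,4) [heading=330, draw]
RT 120: heading 330 -> 210
RT 236: heading 210 -> 334
BK 5: (-52.785,4) -> (-57.279,6.192) [heading=334, draw]
LT 60: heading 334 -> 34
Final: pos=(-57.279,6.192), heading=34, 11 segment(s) drawn

Segment endpoints: x in {-59.713, -57.279, -52.785, -51.713, -37.856, -21.856, -8, 0, 8}, y in {-10, -6, -2, 4, 6.192, 8, 8, 8, 21.856, 29.856, 29.856}
xmin=-59.713, ymin=-10, xmax=8, ymax=29.856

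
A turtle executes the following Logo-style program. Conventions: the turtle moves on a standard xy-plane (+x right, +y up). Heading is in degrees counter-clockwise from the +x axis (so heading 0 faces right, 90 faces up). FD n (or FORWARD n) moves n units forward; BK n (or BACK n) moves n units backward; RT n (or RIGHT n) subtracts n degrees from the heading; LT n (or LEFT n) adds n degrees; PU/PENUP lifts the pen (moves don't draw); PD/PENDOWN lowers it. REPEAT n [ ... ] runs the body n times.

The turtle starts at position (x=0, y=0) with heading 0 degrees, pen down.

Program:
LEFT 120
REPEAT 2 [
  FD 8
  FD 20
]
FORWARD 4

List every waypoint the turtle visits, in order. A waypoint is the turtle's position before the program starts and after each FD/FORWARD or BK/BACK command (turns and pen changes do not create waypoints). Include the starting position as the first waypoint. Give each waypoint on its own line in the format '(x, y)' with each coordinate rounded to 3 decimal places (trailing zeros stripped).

Answer: (0, 0)
(-4, 6.928)
(-14, 24.249)
(-18, 31.177)
(-28, 48.497)
(-30, 51.962)

Derivation:
Executing turtle program step by step:
Start: pos=(0,0), heading=0, pen down
LT 120: heading 0 -> 120
REPEAT 2 [
  -- iteration 1/2 --
  FD 8: (0,0) -> (-4,6.928) [heading=120, draw]
  FD 20: (-4,6.928) -> (-14,24.249) [heading=120, draw]
  -- iteration 2/2 --
  FD 8: (-14,24.249) -> (-18,31.177) [heading=120, draw]
  FD 20: (-18,31.177) -> (-28,48.497) [heading=120, draw]
]
FD 4: (-28,48.497) -> (-30,51.962) [heading=120, draw]
Final: pos=(-30,51.962), heading=120, 5 segment(s) drawn
Waypoints (6 total):
(0, 0)
(-4, 6.928)
(-14, 24.249)
(-18, 31.177)
(-28, 48.497)
(-30, 51.962)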